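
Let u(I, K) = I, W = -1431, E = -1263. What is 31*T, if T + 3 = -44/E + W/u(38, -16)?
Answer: -60439553/47994 ≈ -1259.3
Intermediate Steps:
T = -1949663/47994 (T = -3 + (-44/(-1263) - 1431/38) = -3 + (-44*(-1/1263) - 1431*1/38) = -3 + (44/1263 - 1431/38) = -3 - 1805681/47994 = -1949663/47994 ≈ -40.623)
31*T = 31*(-1949663/47994) = -60439553/47994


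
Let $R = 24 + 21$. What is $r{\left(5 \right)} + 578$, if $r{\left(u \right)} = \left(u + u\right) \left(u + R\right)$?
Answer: $1078$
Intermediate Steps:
$R = 45$
$r{\left(u \right)} = 2 u \left(45 + u\right)$ ($r{\left(u \right)} = \left(u + u\right) \left(u + 45\right) = 2 u \left(45 + u\right)$)
$r{\left(5 \right)} + 578 = 2 \cdot 5 \left(45 + 5\right) + 578 = 2 \cdot 5 \cdot 50 + 578 = 500 + 578 = 1078$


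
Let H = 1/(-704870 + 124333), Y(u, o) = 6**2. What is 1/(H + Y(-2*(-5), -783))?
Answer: 580537/20899331 ≈ 0.027778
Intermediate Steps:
Y(u, o) = 36
H = -1/580537 (H = 1/(-580537) = -1/580537 ≈ -1.7225e-6)
1/(H + Y(-2*(-5), -783)) = 1/(-1/580537 + 36) = 1/(20899331/580537) = 580537/20899331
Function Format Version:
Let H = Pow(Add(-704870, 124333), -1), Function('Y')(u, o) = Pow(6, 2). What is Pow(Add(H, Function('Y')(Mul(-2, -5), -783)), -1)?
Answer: Rational(580537, 20899331) ≈ 0.027778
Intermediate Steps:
Function('Y')(u, o) = 36
H = Rational(-1, 580537) (H = Pow(-580537, -1) = Rational(-1, 580537) ≈ -1.7225e-6)
Pow(Add(H, Function('Y')(Mul(-2, -5), -783)), -1) = Pow(Add(Rational(-1, 580537), 36), -1) = Pow(Rational(20899331, 580537), -1) = Rational(580537, 20899331)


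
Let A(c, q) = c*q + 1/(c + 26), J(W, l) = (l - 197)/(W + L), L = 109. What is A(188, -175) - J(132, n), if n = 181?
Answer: -1696780935/51574 ≈ -32900.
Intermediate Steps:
J(W, l) = (-197 + l)/(109 + W) (J(W, l) = (l - 197)/(W + 109) = (-197 + l)/(109 + W))
A(c, q) = 1/(26 + c) + c*q (A(c, q) = c*q + 1/(26 + c) = 1/(26 + c) + c*q)
A(188, -175) - J(132, n) = (1 - 175*188² + 26*188*(-175))/(26 + 188) - (-197 + 181)/(109 + 132) = (1 - 175*35344 - 855400)/214 - (-16)/241 = (1 - 6185200 - 855400)/214 - (-16)/241 = (1/214)*(-7040599) - 1*(-16/241) = -7040599/214 + 16/241 = -1696780935/51574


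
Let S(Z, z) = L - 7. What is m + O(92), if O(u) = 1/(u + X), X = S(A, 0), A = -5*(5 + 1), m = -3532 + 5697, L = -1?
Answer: 181861/84 ≈ 2165.0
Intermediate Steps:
m = 2165
A = -30 (A = -5*6 = -30)
S(Z, z) = -8 (S(Z, z) = -1 - 7 = -8)
X = -8
O(u) = 1/(-8 + u) (O(u) = 1/(u - 8) = 1/(-8 + u))
m + O(92) = 2165 + 1/(-8 + 92) = 2165 + 1/84 = 181861/84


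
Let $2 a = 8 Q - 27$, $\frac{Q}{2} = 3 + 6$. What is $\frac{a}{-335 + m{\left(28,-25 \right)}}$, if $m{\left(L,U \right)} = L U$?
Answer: $- \frac{13}{230} \approx -0.056522$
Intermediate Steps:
$Q = 18$ ($Q = 2 \left(3 + 6\right) = 2 \cdot 9 = 18$)
$a = \frac{117}{2}$ ($a = \frac{8 \cdot 18 - 27}{2} = \frac{144 - 27}{2} = \frac{1}{2} \cdot 117 = \frac{117}{2} \approx 58.5$)
$\frac{a}{-335 + m{\left(28,-25 \right)}} = \frac{1}{-335 + 28 \left(-25\right)} \frac{117}{2} = \frac{1}{-335 - 700} \cdot \frac{117}{2} = \frac{1}{-1035} \cdot \frac{117}{2} = \left(- \frac{1}{1035}\right) \frac{117}{2} = - \frac{13}{230}$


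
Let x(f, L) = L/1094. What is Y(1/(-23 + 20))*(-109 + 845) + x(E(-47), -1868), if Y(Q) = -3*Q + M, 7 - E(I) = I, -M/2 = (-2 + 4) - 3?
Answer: 1206842/547 ≈ 2206.3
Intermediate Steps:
M = 2 (M = -2*((-2 + 4) - 3) = -2*(2 - 3) = -2*(-1) = 2)
E(I) = 7 - I
Y(Q) = 2 - 3*Q (Y(Q) = -3*Q + 2 = 2 - 3*Q)
x(f, L) = L/1094 (x(f, L) = L*(1/1094) = L/1094)
Y(1/(-23 + 20))*(-109 + 845) + x(E(-47), -1868) = (2 - 3/(-23 + 20))*(-109 + 845) + (1/1094)*(-1868) = (2 - 3/(-3))*736 - 934/547 = (2 - 3*(-⅓))*736 - 934/547 = (2 + 1)*736 - 934/547 = 3*736 - 934/547 = 2208 - 934/547 = 1206842/547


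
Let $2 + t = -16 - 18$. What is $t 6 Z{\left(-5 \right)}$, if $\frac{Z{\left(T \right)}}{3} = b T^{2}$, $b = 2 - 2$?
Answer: $0$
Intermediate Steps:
$b = 0$ ($b = 2 - 2 = 0$)
$Z{\left(T \right)} = 0$ ($Z{\left(T \right)} = 3 \cdot 0 T^{2} = 3 \cdot 0 = 0$)
$t = -36$ ($t = -2 - 34 = -36$)
$t 6 Z{\left(-5 \right)} = \left(-36\right) 6 \cdot 0 = \left(-216\right) 0 = 0$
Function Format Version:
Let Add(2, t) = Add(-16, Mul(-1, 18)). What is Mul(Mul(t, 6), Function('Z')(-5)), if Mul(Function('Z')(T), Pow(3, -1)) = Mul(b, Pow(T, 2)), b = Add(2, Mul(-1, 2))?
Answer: 0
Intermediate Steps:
b = 0 (b = Add(2, -2) = 0)
Function('Z')(T) = 0 (Function('Z')(T) = Mul(3, Mul(0, Pow(T, 2))) = Mul(3, 0) = 0)
t = -36 (t = Add(-2, Add(-16, Mul(-1, 18))) = Add(-2, Add(-16, -18)) = Add(-2, -34) = -36)
Mul(Mul(t, 6), Function('Z')(-5)) = Mul(Mul(-36, 6), 0) = Mul(-216, 0) = 0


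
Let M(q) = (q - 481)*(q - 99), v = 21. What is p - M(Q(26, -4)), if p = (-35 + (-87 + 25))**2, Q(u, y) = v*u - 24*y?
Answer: -78014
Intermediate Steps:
Q(u, y) = -24*y + 21*u (Q(u, y) = 21*u - 24*y = -24*y + 21*u)
M(q) = (-481 + q)*(-99 + q)
p = 9409 (p = (-35 - 62)**2 = (-97)**2 = 9409)
p - M(Q(26, -4)) = 9409 - (47619 + (-24*(-4) + 21*26)**2 - 580*(-24*(-4) + 21*26)) = 9409 - (47619 + (96 + 546)**2 - 580*(96 + 546)) = 9409 - (47619 + 642**2 - 580*642) = 9409 - (47619 + 412164 - 372360) = 9409 - 1*87423 = 9409 - 87423 = -78014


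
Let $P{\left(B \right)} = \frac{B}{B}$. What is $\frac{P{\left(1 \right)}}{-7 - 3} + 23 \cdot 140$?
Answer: $\frac{32199}{10} \approx 3219.9$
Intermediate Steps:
$P{\left(B \right)} = 1$
$\frac{P{\left(1 \right)}}{-7 - 3} + 23 \cdot 140 = 1 \frac{1}{-7 - 3} + 23 \cdot 140 = 1 \frac{1}{-10} + 3220 = 1 \left(- \frac{1}{10}\right) + 3220 = - \frac{1}{10} + 3220 = \frac{32199}{10}$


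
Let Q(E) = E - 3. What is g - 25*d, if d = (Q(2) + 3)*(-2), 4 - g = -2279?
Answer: 2383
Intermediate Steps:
g = 2283 (g = 4 - 1*(-2279) = 4 + 2279 = 2283)
Q(E) = -3 + E
d = -4 (d = ((-3 + 2) + 3)*(-2) = (-1 + 3)*(-2) = 2*(-2) = -4)
g - 25*d = 2283 - 25*(-4) = 2283 - 1*(-100) = 2283 + 100 = 2383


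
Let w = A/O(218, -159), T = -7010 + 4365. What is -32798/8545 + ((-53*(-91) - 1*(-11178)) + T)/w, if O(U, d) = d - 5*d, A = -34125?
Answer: -701943014/2777125 ≈ -252.76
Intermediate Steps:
T = -2645
O(U, d) = -4*d
w = -11375/212 (w = -34125/((-4*(-159))) = -34125/636 = -34125*1/636 = -11375/212 ≈ -53.656)
-32798/8545 + ((-53*(-91) - 1*(-11178)) + T)/w = -32798/8545 + ((-53*(-91) - 1*(-11178)) - 2645)/(-11375/212) = -32798*1/8545 + ((4823 + 11178) - 2645)*(-212/11375) = -32798/8545 + (16001 - 2645)*(-212/11375) = -32798/8545 + 13356*(-212/11375) = -32798/8545 - 404496/1625 = -701943014/2777125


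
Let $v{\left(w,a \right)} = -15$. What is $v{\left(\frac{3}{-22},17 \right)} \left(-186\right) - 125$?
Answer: $2665$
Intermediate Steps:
$v{\left(\frac{3}{-22},17 \right)} \left(-186\right) - 125 = \left(-15\right) \left(-186\right) - 125 = 2790 - 125 = 2665$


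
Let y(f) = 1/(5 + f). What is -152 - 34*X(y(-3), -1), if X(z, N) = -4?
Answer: -16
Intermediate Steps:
-152 - 34*X(y(-3), -1) = -152 - 34*(-4) = -152 + 136 = -16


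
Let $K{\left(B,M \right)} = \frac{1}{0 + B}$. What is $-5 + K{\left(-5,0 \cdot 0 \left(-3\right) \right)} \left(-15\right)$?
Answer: $-2$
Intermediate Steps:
$K{\left(B,M \right)} = \frac{1}{B}$
$-5 + K{\left(-5,0 \cdot 0 \left(-3\right) \right)} \left(-15\right) = -5 + \frac{1}{-5} \left(-15\right) = -5 - -3 = -5 + 3 = -2$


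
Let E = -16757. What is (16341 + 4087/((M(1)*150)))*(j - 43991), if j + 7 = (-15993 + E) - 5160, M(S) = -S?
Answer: -100217018102/75 ≈ -1.3362e+9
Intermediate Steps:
j = -37917 (j = -7 + ((-15993 - 16757) - 5160) = -7 + (-32750 - 5160) = -7 - 37910 = -37917)
(16341 + 4087/((M(1)*150)))*(j - 43991) = (16341 + 4087/((-1*1*150)))*(-37917 - 43991) = (16341 + 4087/((-1*150)))*(-81908) = (16341 + 4087/(-150))*(-81908) = (16341 + 4087*(-1/150))*(-81908) = (16341 - 4087/150)*(-81908) = (2447063/150)*(-81908) = -100217018102/75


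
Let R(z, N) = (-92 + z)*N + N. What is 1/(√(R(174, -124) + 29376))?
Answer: √4771/9542 ≈ 0.0072388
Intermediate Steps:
R(z, N) = N + N*(-92 + z) (R(z, N) = N*(-92 + z) + N = N + N*(-92 + z))
1/(√(R(174, -124) + 29376)) = 1/(√(-124*(-91 + 174) + 29376)) = 1/(√(-124*83 + 29376)) = 1/(√(-10292 + 29376)) = 1/(√19084) = 1/(2*√4771) = √4771/9542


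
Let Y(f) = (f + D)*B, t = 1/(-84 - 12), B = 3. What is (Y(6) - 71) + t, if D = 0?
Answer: -5089/96 ≈ -53.010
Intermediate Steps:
t = -1/96 (t = 1/(-96) = -1/96 ≈ -0.010417)
Y(f) = 3*f (Y(f) = (f + 0)*3 = f*3 = 3*f)
(Y(6) - 71) + t = (3*6 - 71) - 1/96 = (18 - 71) - 1/96 = -53 - 1/96 = -5089/96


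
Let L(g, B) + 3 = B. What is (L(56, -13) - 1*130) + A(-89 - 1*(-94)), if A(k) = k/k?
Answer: -145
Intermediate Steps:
L(g, B) = -3 + B
A(k) = 1
(L(56, -13) - 1*130) + A(-89 - 1*(-94)) = ((-3 - 13) - 1*130) + 1 = (-16 - 130) + 1 = -146 + 1 = -145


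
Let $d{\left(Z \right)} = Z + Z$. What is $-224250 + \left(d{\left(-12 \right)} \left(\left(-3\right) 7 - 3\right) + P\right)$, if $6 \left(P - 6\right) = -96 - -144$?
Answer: $-223660$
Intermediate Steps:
$d{\left(Z \right)} = 2 Z$
$P = 14$ ($P = 6 + \frac{-96 - -144}{6} = 6 + \frac{-96 + 144}{6} = 6 + \frac{1}{6} \cdot 48 = 6 + 8 = 14$)
$-224250 + \left(d{\left(-12 \right)} \left(\left(-3\right) 7 - 3\right) + P\right) = -224250 + \left(2 \left(-12\right) \left(\left(-3\right) 7 - 3\right) + 14\right) = -224250 - \left(-14 + 24 \left(-21 - 3\right)\right) = -224250 + \left(\left(-24\right) \left(-24\right) + 14\right) = -224250 + \left(576 + 14\right) = -224250 + 590 = -223660$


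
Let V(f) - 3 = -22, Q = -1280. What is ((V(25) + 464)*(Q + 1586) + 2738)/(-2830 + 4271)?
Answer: 12628/131 ≈ 96.397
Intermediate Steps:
V(f) = -19 (V(f) = 3 - 22 = -19)
((V(25) + 464)*(Q + 1586) + 2738)/(-2830 + 4271) = ((-19 + 464)*(-1280 + 1586) + 2738)/(-2830 + 4271) = (445*306 + 2738)/1441 = (136170 + 2738)*(1/1441) = 138908*(1/1441) = 12628/131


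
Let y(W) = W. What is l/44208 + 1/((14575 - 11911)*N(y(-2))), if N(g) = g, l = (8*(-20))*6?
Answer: -35827/1635696 ≈ -0.021903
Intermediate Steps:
l = -960 (l = -160*6 = -960)
l/44208 + 1/((14575 - 11911)*N(y(-2))) = -960/44208 + 1/((14575 - 11911)*(-2)) = -960*1/44208 - ½/2664 = -20/921 + (1/2664)*(-½) = -20/921 - 1/5328 = -35827/1635696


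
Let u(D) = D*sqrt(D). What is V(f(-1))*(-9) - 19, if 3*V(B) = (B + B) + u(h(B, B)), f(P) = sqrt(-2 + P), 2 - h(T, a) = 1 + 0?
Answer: -22 - 6*I*sqrt(3) ≈ -22.0 - 10.392*I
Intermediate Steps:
h(T, a) = 1 (h(T, a) = 2 - (1 + 0) = 2 - 1*1 = 2 - 1 = 1)
u(D) = D**(3/2)
V(B) = 1/3 + 2*B/3 (V(B) = ((B + B) + 1**(3/2))/3 = (2*B + 1)/3 = (1 + 2*B)/3 = 1/3 + 2*B/3)
V(f(-1))*(-9) - 19 = (1/3 + 2*sqrt(-2 - 1)/3)*(-9) - 19 = (1/3 + 2*sqrt(-3)/3)*(-9) - 19 = (1/3 + 2*(I*sqrt(3))/3)*(-9) - 19 = (1/3 + 2*I*sqrt(3)/3)*(-9) - 19 = (-3 - 6*I*sqrt(3)) - 19 = -22 - 6*I*sqrt(3)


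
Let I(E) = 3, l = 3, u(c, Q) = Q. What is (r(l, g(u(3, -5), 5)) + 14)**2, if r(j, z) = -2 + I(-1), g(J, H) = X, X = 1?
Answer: 225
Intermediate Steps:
g(J, H) = 1
r(j, z) = 1 (r(j, z) = -2 + 3 = 1)
(r(l, g(u(3, -5), 5)) + 14)**2 = (1 + 14)**2 = 15**2 = 225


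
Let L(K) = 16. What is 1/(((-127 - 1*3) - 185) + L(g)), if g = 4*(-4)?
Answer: -1/299 ≈ -0.0033445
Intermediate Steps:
g = -16
1/(((-127 - 1*3) - 185) + L(g)) = 1/(((-127 - 1*3) - 185) + 16) = 1/(((-127 - 3) - 185) + 16) = 1/((-130 - 185) + 16) = 1/(-315 + 16) = 1/(-299) = -1/299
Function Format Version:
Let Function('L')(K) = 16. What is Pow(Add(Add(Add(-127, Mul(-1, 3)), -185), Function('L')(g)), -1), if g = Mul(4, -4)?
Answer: Rational(-1, 299) ≈ -0.0033445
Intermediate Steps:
g = -16
Pow(Add(Add(Add(-127, Mul(-1, 3)), -185), Function('L')(g)), -1) = Pow(Add(Add(Add(-127, Mul(-1, 3)), -185), 16), -1) = Pow(Add(Add(Add(-127, -3), -185), 16), -1) = Pow(Add(Add(-130, -185), 16), -1) = Pow(Add(-315, 16), -1) = Pow(-299, -1) = Rational(-1, 299)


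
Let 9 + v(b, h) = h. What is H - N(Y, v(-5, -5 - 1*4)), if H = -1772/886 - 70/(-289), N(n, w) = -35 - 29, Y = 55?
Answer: 17988/289 ≈ 62.242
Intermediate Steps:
v(b, h) = -9 + h
N(n, w) = -64
H = -508/289 (H = -1772*1/886 - 70*(-1/289) = -2 + 70/289 = -508/289 ≈ -1.7578)
H - N(Y, v(-5, -5 - 1*4)) = -508/289 - 1*(-64) = -508/289 + 64 = 17988/289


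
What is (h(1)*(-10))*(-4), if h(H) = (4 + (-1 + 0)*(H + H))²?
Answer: 160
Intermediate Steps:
h(H) = (4 - 2*H)²
(h(1)*(-10))*(-4) = ((4*(-2 + 1)²)*(-10))*(-4) = ((4*(-1)²)*(-10))*(-4) = ((4*1)*(-10))*(-4) = (4*(-10))*(-4) = -40*(-4) = 160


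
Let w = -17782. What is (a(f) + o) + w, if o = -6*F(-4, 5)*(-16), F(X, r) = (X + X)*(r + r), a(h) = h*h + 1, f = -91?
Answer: -17180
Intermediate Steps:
a(h) = 1 + h**2 (a(h) = h**2 + 1 = 1 + h**2)
F(X, r) = 4*X*r (F(X, r) = (2*X)*(2*r) = 4*X*r)
o = -7680 (o = -24*(-4)*5*(-16) = -6*(-80)*(-16) = 480*(-16) = -7680)
(a(f) + o) + w = ((1 + (-91)**2) - 7680) - 17782 = ((1 + 8281) - 7680) - 17782 = (8282 - 7680) - 17782 = 602 - 17782 = -17180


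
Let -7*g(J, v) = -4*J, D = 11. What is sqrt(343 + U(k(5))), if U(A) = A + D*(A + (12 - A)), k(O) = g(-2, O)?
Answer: sqrt(23219)/7 ≈ 21.768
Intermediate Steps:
g(J, v) = 4*J/7 (g(J, v) = -(-4)*J/7 = 4*J/7)
k(O) = -8/7 (k(O) = (4/7)*(-2) = -8/7)
U(A) = 132 + A (U(A) = A + 11*(A + (12 - A)) = A + 11*12 = A + 132 = 132 + A)
sqrt(343 + U(k(5))) = sqrt(343 + (132 - 8/7)) = sqrt(343 + 916/7) = sqrt(3317/7) = sqrt(23219)/7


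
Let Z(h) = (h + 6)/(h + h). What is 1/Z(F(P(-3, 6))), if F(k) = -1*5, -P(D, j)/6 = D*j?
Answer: -10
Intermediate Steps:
P(D, j) = -6*D*j
F(k) = -5
Z(h) = (6 + h)/(2*h) (Z(h) = (6 + h)/((2*h)) = (6 + h)*(1/(2*h)) = (6 + h)/(2*h))
1/Z(F(P(-3, 6))) = 1/((½)*(6 - 5)/(-5)) = 1/((½)*(-⅕)*1) = 1/(-⅒) = -10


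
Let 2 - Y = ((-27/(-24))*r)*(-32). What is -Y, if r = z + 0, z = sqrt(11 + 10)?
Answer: -2 - 36*sqrt(21) ≈ -166.97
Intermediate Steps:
z = sqrt(21) ≈ 4.5826
r = sqrt(21) (r = sqrt(21) + 0 = sqrt(21) ≈ 4.5826)
Y = 2 + 36*sqrt(21) (Y = 2 - (-27/(-24))*sqrt(21)*(-32) = 2 - (-27*(-1/24))*sqrt(21)*(-32) = 2 - 9*sqrt(21)/8*(-32) = 2 - (-36)*sqrt(21) = 2 + 36*sqrt(21) ≈ 166.97)
-Y = -(2 + 36*sqrt(21)) = -2 - 36*sqrt(21)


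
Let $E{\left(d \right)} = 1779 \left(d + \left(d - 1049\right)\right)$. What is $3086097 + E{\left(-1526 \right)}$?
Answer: $-4209582$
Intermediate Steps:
$E{\left(d \right)} = -1866171 + 3558 d$ ($E{\left(d \right)} = 1779 \left(d + \left(d - 1049\right)\right) = 1779 \left(d + \left(-1049 + d\right)\right) = 1779 \left(-1049 + 2 d\right) = -1866171 + 3558 d$)
$3086097 + E{\left(-1526 \right)} = 3086097 + \left(-1866171 + 3558 \left(-1526\right)\right) = 3086097 - 7295679 = -4209582$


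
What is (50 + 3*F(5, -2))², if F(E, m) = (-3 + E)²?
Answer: 3844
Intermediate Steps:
(50 + 3*F(5, -2))² = (50 + 3*(-3 + 5)²)² = (50 + 3*2²)² = (50 + 3*4)² = (50 + 12)² = 62² = 3844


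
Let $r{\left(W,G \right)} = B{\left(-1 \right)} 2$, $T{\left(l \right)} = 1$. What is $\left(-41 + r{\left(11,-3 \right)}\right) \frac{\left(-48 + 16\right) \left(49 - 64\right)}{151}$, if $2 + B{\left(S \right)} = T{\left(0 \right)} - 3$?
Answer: $- \frac{23520}{151} \approx -155.76$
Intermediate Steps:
$B{\left(S \right)} = -4$ ($B{\left(S \right)} = -2 + \left(1 - 3\right) = -2 - 2 = -4$)
$r{\left(W,G \right)} = -8$ ($r{\left(W,G \right)} = \left(-4\right) 2 = -8$)
$\left(-41 + r{\left(11,-3 \right)}\right) \frac{\left(-48 + 16\right) \left(49 - 64\right)}{151} = \left(-41 - 8\right) \frac{\left(-48 + 16\right) \left(49 - 64\right)}{151} = - 49 \left(-32\right) \left(-15\right) \frac{1}{151} = - 49 \cdot 480 \cdot \frac{1}{151} = \left(-49\right) \frac{480}{151} = - \frac{23520}{151}$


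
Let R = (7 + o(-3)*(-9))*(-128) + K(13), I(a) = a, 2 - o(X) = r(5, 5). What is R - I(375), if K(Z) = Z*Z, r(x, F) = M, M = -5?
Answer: 6962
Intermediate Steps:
r(x, F) = -5
o(X) = 7 (o(X) = 2 - 1*(-5) = 2 + 5 = 7)
K(Z) = Z**2
R = 7337 (R = (7 + 7*(-9))*(-128) + 13**2 = (7 - 63)*(-128) + 169 = -56*(-128) + 169 = 7168 + 169 = 7337)
R - I(375) = 7337 - 1*375 = 7337 - 375 = 6962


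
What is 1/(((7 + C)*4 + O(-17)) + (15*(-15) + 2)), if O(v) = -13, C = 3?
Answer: -1/196 ≈ -0.0051020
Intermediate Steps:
1/(((7 + C)*4 + O(-17)) + (15*(-15) + 2)) = 1/(((7 + 3)*4 - 13) + (15*(-15) + 2)) = 1/((10*4 - 13) + (-225 + 2)) = 1/((40 - 13) - 223) = 1/(27 - 223) = 1/(-196) = -1/196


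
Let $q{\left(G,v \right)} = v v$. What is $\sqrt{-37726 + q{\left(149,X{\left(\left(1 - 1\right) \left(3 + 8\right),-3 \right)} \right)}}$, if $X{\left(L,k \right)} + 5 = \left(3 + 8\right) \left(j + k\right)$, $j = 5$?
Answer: $i \sqrt{37437} \approx 193.49 i$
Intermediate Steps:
$X{\left(L,k \right)} = 50 + 11 k$ ($X{\left(L,k \right)} = -5 + \left(3 + 8\right) \left(5 + k\right) = -5 + 11 \left(5 + k\right) = -5 + \left(55 + 11 k\right) = 50 + 11 k$)
$q{\left(G,v \right)} = v^{2}$
$\sqrt{-37726 + q{\left(149,X{\left(\left(1 - 1\right) \left(3 + 8\right),-3 \right)} \right)}} = \sqrt{-37726 + \left(50 + 11 \left(-3\right)\right)^{2}} = \sqrt{-37726 + \left(50 - 33\right)^{2}} = \sqrt{-37726 + 17^{2}} = \sqrt{-37726 + 289} = \sqrt{-37437} = i \sqrt{37437}$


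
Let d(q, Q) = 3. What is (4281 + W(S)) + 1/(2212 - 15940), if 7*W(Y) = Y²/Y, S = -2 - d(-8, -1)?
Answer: 411318329/96096 ≈ 4280.3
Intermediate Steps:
S = -5 (S = -2 - 1*3 = -2 - 3 = -5)
W(Y) = Y/7 (W(Y) = (Y²/Y)/7 = Y/7)
(4281 + W(S)) + 1/(2212 - 15940) = (4281 + (⅐)*(-5)) + 1/(2212 - 15940) = (4281 - 5/7) + 1/(-13728) = 29962/7 - 1/13728 = 411318329/96096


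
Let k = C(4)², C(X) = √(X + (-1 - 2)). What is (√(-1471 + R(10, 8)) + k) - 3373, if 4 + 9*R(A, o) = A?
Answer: -3372 + I*√13233/3 ≈ -3372.0 + 38.345*I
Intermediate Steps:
R(A, o) = -4/9 + A/9
C(X) = √(-3 + X) (C(X) = √(X - 3) = √(-3 + X))
k = 1 (k = (√(-3 + 4))² = (√1)² = 1² = 1)
(√(-1471 + R(10, 8)) + k) - 3373 = (√(-1471 + (-4/9 + (⅑)*10)) + 1) - 3373 = (√(-1471 + (-4/9 + 10/9)) + 1) - 3373 = (√(-1471 + ⅔) + 1) - 3373 = (√(-4411/3) + 1) - 3373 = (I*√13233/3 + 1) - 3373 = (1 + I*√13233/3) - 3373 = -3372 + I*√13233/3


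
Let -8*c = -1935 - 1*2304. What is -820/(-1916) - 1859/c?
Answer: -6254693/2030481 ≈ -3.0804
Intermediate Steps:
c = 4239/8 (c = -(-1935 - 1*2304)/8 = -(-1935 - 2304)/8 = -⅛*(-4239) = 4239/8 ≈ 529.88)
-820/(-1916) - 1859/c = -820/(-1916) - 1859/4239/8 = -820*(-1/1916) - 1859*8/4239 = 205/479 - 14872/4239 = -6254693/2030481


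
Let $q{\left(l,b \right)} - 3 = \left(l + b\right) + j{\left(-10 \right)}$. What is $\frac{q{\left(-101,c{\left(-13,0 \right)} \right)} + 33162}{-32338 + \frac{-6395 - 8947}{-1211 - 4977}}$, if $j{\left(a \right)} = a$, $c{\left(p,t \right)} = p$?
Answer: $- \frac{102228854}{100046101} \approx -1.0218$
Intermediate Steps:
$q{\left(l,b \right)} = -7 + b + l$ ($q{\left(l,b \right)} = 3 - \left(10 - b - l\right) = 3 + \left(-10 + b + l\right) = -7 + b + l$)
$\frac{q{\left(-101,c{\left(-13,0 \right)} \right)} + 33162}{-32338 + \frac{-6395 - 8947}{-1211 - 4977}} = \frac{\left(-7 - 13 - 101\right) + 33162}{-32338 + \frac{-6395 - 8947}{-1211 - 4977}} = \frac{-121 + 33162}{-32338 - \frac{15342}{-6188}} = \frac{33041}{-32338 - - \frac{7671}{3094}} = \frac{33041}{-32338 + \frac{7671}{3094}} = \frac{33041}{- \frac{100046101}{3094}} = 33041 \left(- \frac{3094}{100046101}\right) = - \frac{102228854}{100046101}$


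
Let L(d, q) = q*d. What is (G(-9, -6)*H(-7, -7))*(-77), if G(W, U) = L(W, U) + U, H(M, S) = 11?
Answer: -40656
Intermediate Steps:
L(d, q) = d*q
G(W, U) = U + U*W (G(W, U) = W*U + U = U*W + U = U + U*W)
(G(-9, -6)*H(-7, -7))*(-77) = (-6*(1 - 9)*11)*(-77) = (-6*(-8)*11)*(-77) = (48*11)*(-77) = 528*(-77) = -40656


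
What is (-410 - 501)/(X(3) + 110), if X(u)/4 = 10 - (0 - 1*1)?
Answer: -911/154 ≈ -5.9156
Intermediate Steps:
X(u) = 44 (X(u) = 4*(10 - (0 - 1*1)) = 4*(10 - (0 - 1)) = 4*(10 - 1*(-1)) = 4*(10 + 1) = 4*11 = 44)
(-410 - 501)/(X(3) + 110) = (-410 - 501)/(44 + 110) = -911/154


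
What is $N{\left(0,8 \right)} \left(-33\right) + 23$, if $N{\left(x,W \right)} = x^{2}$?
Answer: $23$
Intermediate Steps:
$N{\left(0,8 \right)} \left(-33\right) + 23 = 0^{2} \left(-33\right) + 23 = 0 \left(-33\right) + 23 = 0 + 23 = 23$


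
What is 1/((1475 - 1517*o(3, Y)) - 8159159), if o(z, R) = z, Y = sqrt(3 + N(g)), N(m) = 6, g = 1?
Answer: -1/8162235 ≈ -1.2252e-7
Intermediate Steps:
Y = 3 (Y = sqrt(3 + 6) = sqrt(9) = 3)
1/((1475 - 1517*o(3, Y)) - 8159159) = 1/((1475 - 1517*3) - 8159159) = 1/((1475 - 4551) - 8159159) = 1/(-3076 - 8159159) = 1/(-8162235) = -1/8162235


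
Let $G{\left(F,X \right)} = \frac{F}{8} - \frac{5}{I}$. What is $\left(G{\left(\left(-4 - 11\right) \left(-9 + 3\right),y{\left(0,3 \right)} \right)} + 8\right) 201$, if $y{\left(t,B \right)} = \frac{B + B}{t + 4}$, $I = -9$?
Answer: $\frac{47771}{12} \approx 3980.9$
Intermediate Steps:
$y{\left(t,B \right)} = \frac{2 B}{4 + t}$
$G{\left(F,X \right)} = \frac{5}{9} + \frac{F}{8}$ ($G{\left(F,X \right)} = \frac{F}{8} - \frac{5}{-9} = F \frac{1}{8} - - \frac{5}{9} = \frac{F}{8} + \frac{5}{9} = \frac{5}{9} + \frac{F}{8}$)
$\left(G{\left(\left(-4 - 11\right) \left(-9 + 3\right),y{\left(0,3 \right)} \right)} + 8\right) 201 = \left(\left(\frac{5}{9} + \frac{\left(-4 - 11\right) \left(-9 + 3\right)}{8}\right) + 8\right) 201 = \left(\left(\frac{5}{9} + \frac{\left(-15\right) \left(-6\right)}{8}\right) + 8\right) 201 = \left(\left(\frac{5}{9} + \frac{1}{8} \cdot 90\right) + 8\right) 201 = \left(\left(\frac{5}{9} + \frac{45}{4}\right) + 8\right) 201 = \left(\frac{425}{36} + 8\right) 201 = \frac{713}{36} \cdot 201 = \frac{47771}{12}$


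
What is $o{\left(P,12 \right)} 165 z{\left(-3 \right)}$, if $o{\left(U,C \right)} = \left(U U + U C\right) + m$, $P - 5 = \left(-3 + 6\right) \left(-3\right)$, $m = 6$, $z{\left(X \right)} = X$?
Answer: $12870$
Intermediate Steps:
$P = -4$ ($P = 5 + \left(-3 + 6\right) \left(-3\right) = 5 + 3 \left(-3\right) = 5 - 9 = -4$)
$o{\left(U,C \right)} = 6 + U^{2} + C U$ ($o{\left(U,C \right)} = \left(U U + U C\right) + 6 = \left(U^{2} + C U\right) + 6 = 6 + U^{2} + C U$)
$o{\left(P,12 \right)} 165 z{\left(-3 \right)} = \left(6 + \left(-4\right)^{2} + 12 \left(-4\right)\right) 165 \left(-3\right) = \left(6 + 16 - 48\right) \left(-495\right) = \left(-26\right) \left(-495\right) = 12870$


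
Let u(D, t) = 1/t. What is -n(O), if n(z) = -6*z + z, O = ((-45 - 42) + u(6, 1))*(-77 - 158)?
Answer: 101050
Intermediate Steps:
O = 20210 (O = ((-45 - 42) + 1/1)*(-77 - 158) = (-87 + 1)*(-235) = -86*(-235) = 20210)
n(z) = -5*z
-n(O) = -(-5)*20210 = -1*(-101050) = 101050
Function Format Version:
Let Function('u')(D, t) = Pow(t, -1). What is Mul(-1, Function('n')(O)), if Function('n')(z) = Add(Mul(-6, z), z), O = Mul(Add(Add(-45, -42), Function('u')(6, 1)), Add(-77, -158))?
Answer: 101050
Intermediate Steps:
O = 20210 (O = Mul(Add(Add(-45, -42), Pow(1, -1)), Add(-77, -158)) = Mul(Add(-87, 1), -235) = Mul(-86, -235) = 20210)
Function('n')(z) = Mul(-5, z)
Mul(-1, Function('n')(O)) = Mul(-1, Mul(-5, 20210)) = Mul(-1, -101050) = 101050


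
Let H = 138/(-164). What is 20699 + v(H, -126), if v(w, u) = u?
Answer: 20573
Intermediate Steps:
H = -69/82 (H = 138*(-1/164) = -69/82 ≈ -0.84146)
20699 + v(H, -126) = 20699 - 126 = 20573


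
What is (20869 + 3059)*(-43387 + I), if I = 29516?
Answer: -331905288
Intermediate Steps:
(20869 + 3059)*(-43387 + I) = (20869 + 3059)*(-43387 + 29516) = 23928*(-13871) = -331905288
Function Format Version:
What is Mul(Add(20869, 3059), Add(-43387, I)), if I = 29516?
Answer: -331905288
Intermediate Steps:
Mul(Add(20869, 3059), Add(-43387, I)) = Mul(Add(20869, 3059), Add(-43387, 29516)) = Mul(23928, -13871) = -331905288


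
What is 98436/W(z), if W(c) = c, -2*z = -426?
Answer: 32812/71 ≈ 462.14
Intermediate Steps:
z = 213 (z = -½*(-426) = 213)
98436/W(z) = 98436/213 = 98436*(1/213) = 32812/71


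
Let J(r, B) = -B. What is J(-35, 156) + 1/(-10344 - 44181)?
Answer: -8505901/54525 ≈ -156.00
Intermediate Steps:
J(-35, 156) + 1/(-10344 - 44181) = -1*156 + 1/(-10344 - 44181) = -156 + 1/(-54525) = -156 - 1/54525 = -8505901/54525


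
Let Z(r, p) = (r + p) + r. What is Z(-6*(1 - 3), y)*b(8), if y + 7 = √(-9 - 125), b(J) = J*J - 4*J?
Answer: 544 + 32*I*√134 ≈ 544.0 + 370.43*I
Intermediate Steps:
b(J) = J² - 4*J
y = -7 + I*√134 (y = -7 + √(-9 - 125) = -7 + √(-134) = -7 + I*√134 ≈ -7.0 + 11.576*I)
Z(r, p) = p + 2*r (Z(r, p) = (p + r) + r = p + 2*r)
Z(-6*(1 - 3), y)*b(8) = ((-7 + I*√134) + 2*(-6*(1 - 3)))*(8*(-4 + 8)) = ((-7 + I*√134) + 2*(-6*(-2)))*(8*4) = ((-7 + I*√134) + 2*12)*32 = ((-7 + I*√134) + 24)*32 = (17 + I*√134)*32 = 544 + 32*I*√134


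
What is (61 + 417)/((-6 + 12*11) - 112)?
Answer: 239/7 ≈ 34.143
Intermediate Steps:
(61 + 417)/((-6 + 12*11) - 112) = 478/((-6 + 132) - 112) = 478/(126 - 112) = 478/14 = 478*(1/14) = 239/7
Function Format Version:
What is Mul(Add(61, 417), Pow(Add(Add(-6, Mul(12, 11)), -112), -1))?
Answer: Rational(239, 7) ≈ 34.143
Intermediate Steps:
Mul(Add(61, 417), Pow(Add(Add(-6, Mul(12, 11)), -112), -1)) = Mul(478, Pow(Add(Add(-6, 132), -112), -1)) = Mul(478, Pow(Add(126, -112), -1)) = Mul(478, Pow(14, -1)) = Mul(478, Rational(1, 14)) = Rational(239, 7)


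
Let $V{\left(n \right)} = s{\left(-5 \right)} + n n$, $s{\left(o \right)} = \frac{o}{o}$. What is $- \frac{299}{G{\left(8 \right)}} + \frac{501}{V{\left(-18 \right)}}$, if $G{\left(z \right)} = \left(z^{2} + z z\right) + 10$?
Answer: $- \frac{1219}{1950} \approx -0.62513$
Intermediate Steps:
$s{\left(o \right)} = 1$
$G{\left(z \right)} = 10 + 2 z^{2}$ ($G{\left(z \right)} = \left(z^{2} + z^{2}\right) + 10 = 2 z^{2} + 10 = 10 + 2 z^{2}$)
$V{\left(n \right)} = 1 + n^{2}$ ($V{\left(n \right)} = 1 + n n = 1 + n^{2}$)
$- \frac{299}{G{\left(8 \right)}} + \frac{501}{V{\left(-18 \right)}} = - \frac{299}{10 + 2 \cdot 8^{2}} + \frac{501}{1 + \left(-18\right)^{2}} = - \frac{299}{10 + 2 \cdot 64} + \frac{501}{1 + 324} = - \frac{299}{10 + 128} + \frac{501}{325} = - \frac{299}{138} + 501 \cdot \frac{1}{325} = \left(-299\right) \frac{1}{138} + \frac{501}{325} = - \frac{13}{6} + \frac{501}{325} = - \frac{1219}{1950}$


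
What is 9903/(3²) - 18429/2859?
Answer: 3127424/2859 ≈ 1093.9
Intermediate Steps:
9903/(3²) - 18429/2859 = 9903/9 - 18429*1/2859 = 9903*(⅑) - 6143/953 = 3301/3 - 6143/953 = 3127424/2859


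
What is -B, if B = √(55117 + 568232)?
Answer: -3*√69261 ≈ -789.52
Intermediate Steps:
B = 3*√69261 (B = √623349 = 3*√69261 ≈ 789.52)
-B = -3*√69261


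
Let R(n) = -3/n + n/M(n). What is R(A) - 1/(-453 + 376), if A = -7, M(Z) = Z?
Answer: 111/77 ≈ 1.4416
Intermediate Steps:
R(n) = 1 - 3/n (R(n) = -3/n + n/n = -3/n + 1 = 1 - 3/n)
R(A) - 1/(-453 + 376) = (-3 - 7)/(-7) - 1/(-453 + 376) = -⅐*(-10) - 1/(-77) = 10/7 - 1*(-1/77) = 10/7 + 1/77 = 111/77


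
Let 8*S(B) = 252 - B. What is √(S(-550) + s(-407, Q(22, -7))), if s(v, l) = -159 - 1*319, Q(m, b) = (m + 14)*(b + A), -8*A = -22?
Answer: I*√1511/2 ≈ 19.436*I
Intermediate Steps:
A = 11/4 (A = -⅛*(-22) = 11/4 ≈ 2.7500)
Q(m, b) = (14 + m)*(11/4 + b) (Q(m, b) = (m + 14)*(b + 11/4) = (14 + m)*(11/4 + b))
s(v, l) = -478 (s(v, l) = -159 - 319 = -478)
S(B) = 63/2 - B/8 (S(B) = (252 - B)/8 = 63/2 - B/8)
√(S(-550) + s(-407, Q(22, -7))) = √((63/2 - ⅛*(-550)) - 478) = √((63/2 + 275/4) - 478) = √(401/4 - 478) = √(-1511/4) = I*√1511/2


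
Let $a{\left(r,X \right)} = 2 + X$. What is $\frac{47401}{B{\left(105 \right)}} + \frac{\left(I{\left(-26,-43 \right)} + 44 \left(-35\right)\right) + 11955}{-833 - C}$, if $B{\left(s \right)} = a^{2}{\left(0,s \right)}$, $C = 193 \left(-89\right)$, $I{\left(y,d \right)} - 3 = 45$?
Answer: $\frac{8359933}{1748808} \approx 4.7804$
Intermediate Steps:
$I{\left(y,d \right)} = 48$ ($I{\left(y,d \right)} = 3 + 45 = 48$)
$C = -17177$
$B{\left(s \right)} = \left(2 + s\right)^{2}$
$\frac{47401}{B{\left(105 \right)}} + \frac{\left(I{\left(-26,-43 \right)} + 44 \left(-35\right)\right) + 11955}{-833 - C} = \frac{47401}{\left(2 + 105\right)^{2}} + \frac{\left(48 + 44 \left(-35\right)\right) + 11955}{-833 - -17177} = \frac{47401}{107^{2}} + \frac{\left(48 - 1540\right) + 11955}{-833 + 17177} = \frac{47401}{11449} + \frac{-1492 + 11955}{16344} = 47401 \cdot \frac{1}{11449} + 10463 \cdot \frac{1}{16344} = \frac{443}{107} + \frac{10463}{16344} = \frac{8359933}{1748808}$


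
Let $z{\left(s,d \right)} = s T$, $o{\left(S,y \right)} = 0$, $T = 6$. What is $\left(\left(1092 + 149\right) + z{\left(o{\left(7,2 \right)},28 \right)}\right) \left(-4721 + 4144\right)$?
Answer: $-716057$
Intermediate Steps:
$z{\left(s,d \right)} = 6 s$ ($z{\left(s,d \right)} = s 6 = 6 s$)
$\left(\left(1092 + 149\right) + z{\left(o{\left(7,2 \right)},28 \right)}\right) \left(-4721 + 4144\right) = \left(\left(1092 + 149\right) + 6 \cdot 0\right) \left(-4721 + 4144\right) = \left(1241 + 0\right) \left(-577\right) = 1241 \left(-577\right) = -716057$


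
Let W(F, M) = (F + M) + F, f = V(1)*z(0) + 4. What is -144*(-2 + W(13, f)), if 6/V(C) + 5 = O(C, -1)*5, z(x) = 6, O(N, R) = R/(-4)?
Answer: -13248/5 ≈ -2649.6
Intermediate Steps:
O(N, R) = -R/4 (O(N, R) = R*(-¼) = -R/4)
V(C) = -8/5 (V(C) = 6/(-5 - ¼*(-1)*5) = 6/(-5 + (¼)*5) = 6/(-5 + 5/4) = 6/(-15/4) = 6*(-4/15) = -8/5)
f = -28/5 (f = -8/5*6 + 4 = -48/5 + 4 = -28/5 ≈ -5.6000)
W(F, M) = M + 2*F
-144*(-2 + W(13, f)) = -144*(-2 + (-28/5 + 2*13)) = -144*(-2 + (-28/5 + 26)) = -144*(-2 + 102/5) = -144*92/5 = -13248/5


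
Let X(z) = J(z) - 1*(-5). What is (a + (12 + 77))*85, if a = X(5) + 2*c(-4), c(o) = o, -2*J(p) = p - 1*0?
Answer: 14195/2 ≈ 7097.5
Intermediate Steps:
J(p) = -p/2 (J(p) = -(p - 1*0)/2 = -(p + 0)/2 = -p/2)
X(z) = 5 - z/2 (X(z) = -z/2 - 1*(-5) = -z/2 + 5 = 5 - z/2)
a = -11/2 (a = (5 - ½*5) + 2*(-4) = (5 - 5/2) - 8 = 5/2 - 8 = -11/2 ≈ -5.5000)
(a + (12 + 77))*85 = (-11/2 + (12 + 77))*85 = (-11/2 + 89)*85 = (167/2)*85 = 14195/2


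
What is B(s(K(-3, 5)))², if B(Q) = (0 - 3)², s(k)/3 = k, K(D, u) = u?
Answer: 81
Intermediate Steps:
s(k) = 3*k
B(Q) = 9 (B(Q) = (-3)² = 9)
B(s(K(-3, 5)))² = 9² = 81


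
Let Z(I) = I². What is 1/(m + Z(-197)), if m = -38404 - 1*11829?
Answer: -1/11424 ≈ -8.7535e-5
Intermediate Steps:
m = -50233 (m = -38404 - 11829 = -50233)
1/(m + Z(-197)) = 1/(-50233 + (-197)²) = 1/(-50233 + 38809) = 1/(-11424) = -1/11424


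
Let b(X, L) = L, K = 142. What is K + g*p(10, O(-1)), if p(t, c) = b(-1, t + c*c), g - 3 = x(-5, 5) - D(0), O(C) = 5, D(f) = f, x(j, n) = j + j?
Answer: -103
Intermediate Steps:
x(j, n) = 2*j
g = -7 (g = 3 + (2*(-5) - 1*0) = 3 + (-10 + 0) = 3 - 10 = -7)
p(t, c) = t + c² (p(t, c) = t + c*c = t + c²)
K + g*p(10, O(-1)) = 142 - 7*(10 + 5²) = 142 - 7*(10 + 25) = 142 - 7*35 = 142 - 245 = -103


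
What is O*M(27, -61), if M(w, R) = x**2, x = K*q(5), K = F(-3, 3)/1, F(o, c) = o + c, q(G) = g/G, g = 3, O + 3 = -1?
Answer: 0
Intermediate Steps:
O = -4 (O = -3 - 1 = -4)
q(G) = 3/G
F(o, c) = c + o
K = 0 (K = (3 - 3)/1 = 0*1 = 0)
x = 0 (x = 0*(3/5) = 0)
M(w, R) = 0 (M(w, R) = 0**2 = 0)
O*M(27, -61) = -4*0 = 0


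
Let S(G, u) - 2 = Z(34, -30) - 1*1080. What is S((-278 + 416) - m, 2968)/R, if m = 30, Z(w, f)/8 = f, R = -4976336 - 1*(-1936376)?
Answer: 659/1519980 ≈ 0.00043356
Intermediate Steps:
R = -3039960 (R = -4976336 + 1936376 = -3039960)
Z(w, f) = 8*f
S(G, u) = -1318 (S(G, u) = 2 + (8*(-30) - 1*1080) = 2 + (-240 - 1080) = 2 - 1320 = -1318)
S((-278 + 416) - m, 2968)/R = -1318/(-3039960) = -1318*(-1/3039960) = 659/1519980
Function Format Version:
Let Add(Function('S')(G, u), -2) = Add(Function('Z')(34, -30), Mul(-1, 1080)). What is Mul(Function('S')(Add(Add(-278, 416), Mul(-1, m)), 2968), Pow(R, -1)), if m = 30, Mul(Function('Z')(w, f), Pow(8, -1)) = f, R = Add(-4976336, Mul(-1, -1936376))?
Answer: Rational(659, 1519980) ≈ 0.00043356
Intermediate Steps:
R = -3039960 (R = Add(-4976336, 1936376) = -3039960)
Function('Z')(w, f) = Mul(8, f)
Function('S')(G, u) = -1318 (Function('S')(G, u) = Add(2, Add(Mul(8, -30), Mul(-1, 1080))) = Add(2, Add(-240, -1080)) = Add(2, -1320) = -1318)
Mul(Function('S')(Add(Add(-278, 416), Mul(-1, m)), 2968), Pow(R, -1)) = Mul(-1318, Pow(-3039960, -1)) = Mul(-1318, Rational(-1, 3039960)) = Rational(659, 1519980)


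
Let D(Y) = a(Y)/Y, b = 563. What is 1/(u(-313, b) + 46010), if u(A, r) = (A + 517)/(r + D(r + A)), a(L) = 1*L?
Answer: 47/2162487 ≈ 2.1734e-5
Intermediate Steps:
a(L) = L
D(Y) = 1 (D(Y) = Y/Y = 1)
u(A, r) = (517 + A)/(1 + r) (u(A, r) = (A + 517)/(r + 1) = (517 + A)/(1 + r))
1/(u(-313, b) + 46010) = 1/((517 - 313)/(1 + 563) + 46010) = 1/(204/564 + 46010) = 1/((1/564)*204 + 46010) = 1/(17/47 + 46010) = 1/(2162487/47) = 47/2162487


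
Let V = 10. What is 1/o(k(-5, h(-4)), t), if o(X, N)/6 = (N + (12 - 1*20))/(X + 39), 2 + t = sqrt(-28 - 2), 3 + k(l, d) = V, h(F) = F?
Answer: -23/39 - 23*I*sqrt(30)/390 ≈ -0.58974 - 0.32302*I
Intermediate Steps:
k(l, d) = 7 (k(l, d) = -3 + 10 = 7)
t = -2 + I*sqrt(30) (t = -2 + sqrt(-28 - 2) = -2 + sqrt(-30) = -2 + I*sqrt(30) ≈ -2.0 + 5.4772*I)
o(X, N) = 6*(-8 + N)/(39 + X) (o(X, N) = 6*((N + (12 - 1*20))/(X + 39)) = 6*((N + (12 - 20))/(39 + X)) = 6*((N - 8)/(39 + X)) = 6*((-8 + N)/(39 + X)) = 6*(-8 + N)/(39 + X))
1/o(k(-5, h(-4)), t) = 1/(6*(-8 + (-2 + I*sqrt(30)))/(39 + 7)) = 1/(6*(-10 + I*sqrt(30))/46) = 1/(6*(1/46)*(-10 + I*sqrt(30))) = 1/(-30/23 + 3*I*sqrt(30)/23)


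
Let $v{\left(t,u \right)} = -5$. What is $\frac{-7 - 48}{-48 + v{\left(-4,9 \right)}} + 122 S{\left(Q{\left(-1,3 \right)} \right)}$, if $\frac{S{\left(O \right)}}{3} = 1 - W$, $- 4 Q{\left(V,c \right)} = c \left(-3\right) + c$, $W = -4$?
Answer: $\frac{97045}{53} \approx 1831.0$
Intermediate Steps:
$Q{\left(V,c \right)} = \frac{c}{2}$ ($Q{\left(V,c \right)} = - \frac{c \left(-3\right) + c}{4} = - \frac{- 3 c + c}{4} = - \frac{\left(-2\right) c}{4} = \frac{c}{2}$)
$S{\left(O \right)} = 15$ ($S{\left(O \right)} = 3 \left(1 - -4\right) = 3 \left(1 + 4\right) = 3 \cdot 5 = 15$)
$\frac{-7 - 48}{-48 + v{\left(-4,9 \right)}} + 122 S{\left(Q{\left(-1,3 \right)} \right)} = \frac{-7 - 48}{-48 - 5} + 122 \cdot 15 = - \frac{55}{-53} + 1830 = \left(-55\right) \left(- \frac{1}{53}\right) + 1830 = \frac{55}{53} + 1830 = \frac{97045}{53}$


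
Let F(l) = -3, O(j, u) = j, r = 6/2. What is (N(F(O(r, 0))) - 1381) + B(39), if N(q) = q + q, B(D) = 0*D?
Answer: -1387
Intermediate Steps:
r = 3 (r = 6*(½) = 3)
B(D) = 0
N(q) = 2*q
(N(F(O(r, 0))) - 1381) + B(39) = (2*(-3) - 1381) + 0 = (-6 - 1381) + 0 = -1387 + 0 = -1387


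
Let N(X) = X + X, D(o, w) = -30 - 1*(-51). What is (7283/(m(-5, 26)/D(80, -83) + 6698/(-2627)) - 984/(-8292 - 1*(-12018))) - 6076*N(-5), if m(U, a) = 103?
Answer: 5151734294789/80682183 ≈ 63852.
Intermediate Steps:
D(o, w) = 21 (D(o, w) = -30 + 51 = 21)
N(X) = 2*X
(7283/(m(-5, 26)/D(80, -83) + 6698/(-2627)) - 984/(-8292 - 1*(-12018))) - 6076*N(-5) = (7283/(103/21 + 6698/(-2627)) - 984/(-8292 - 1*(-12018))) - 6076*2*(-5) = (7283/(103*(1/21) + 6698*(-1/2627)) - 984/(-8292 + 12018)) - 6076*(-10) = (7283/(103/21 - 6698/2627) - 984/3726) - 1*(-60760) = (7283/(129923/55167) - 984*1/3726) + 60760 = (7283*(55167/129923) - 164/621) + 60760 = (401781261/129923 - 164/621) + 60760 = 249484855709/80682183 + 60760 = 5151734294789/80682183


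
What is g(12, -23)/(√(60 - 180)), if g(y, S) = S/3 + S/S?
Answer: I*√30/9 ≈ 0.60858*I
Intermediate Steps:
g(y, S) = 1 + S/3 (g(y, S) = S*(⅓) + 1 = S/3 + 1 = 1 + S/3)
g(12, -23)/(√(60 - 180)) = (1 + (⅓)*(-23))/(√(60 - 180)) = (1 - 23/3)/(√(-120)) = -20*(-I*√30/60)/3 = -(-1)*I*√30/9 = I*√30/9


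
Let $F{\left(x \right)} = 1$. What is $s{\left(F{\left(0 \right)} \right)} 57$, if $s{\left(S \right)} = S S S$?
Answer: $57$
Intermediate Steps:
$s{\left(S \right)} = S^{3}$ ($s{\left(S \right)} = S S^{2} = S^{3}$)
$s{\left(F{\left(0 \right)} \right)} 57 = 1^{3} \cdot 57 = 1 \cdot 57 = 57$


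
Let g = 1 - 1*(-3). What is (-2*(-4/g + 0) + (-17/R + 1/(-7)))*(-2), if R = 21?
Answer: -44/21 ≈ -2.0952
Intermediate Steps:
g = 4 (g = 1 + 3 = 4)
(-2*(-4/g + 0) + (-17/R + 1/(-7)))*(-2) = (-2*(-4/4 + 0) + (-17/21 + 1/(-7)))*(-2) = (-2*(-4*1/4 + 0) + (-17*1/21 + 1*(-1/7)))*(-2) = (-2*(-1 + 0) + (-17/21 - 1/7))*(-2) = (-2*(-1) - 20/21)*(-2) = (2 - 20/21)*(-2) = (22/21)*(-2) = -44/21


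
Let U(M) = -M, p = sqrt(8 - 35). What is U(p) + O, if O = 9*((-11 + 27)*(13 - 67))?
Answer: -7776 - 3*I*sqrt(3) ≈ -7776.0 - 5.1962*I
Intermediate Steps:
p = 3*I*sqrt(3) (p = sqrt(-27) = 3*I*sqrt(3) ≈ 5.1962*I)
O = -7776 (O = 9*(16*(-54)) = 9*(-864) = -7776)
U(p) + O = -3*I*sqrt(3) - 7776 = -7776 - 3*I*sqrt(3)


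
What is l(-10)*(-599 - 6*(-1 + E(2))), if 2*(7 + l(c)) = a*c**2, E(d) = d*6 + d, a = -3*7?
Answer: 715589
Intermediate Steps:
a = -21
E(d) = 7*d (E(d) = 6*d + d = 7*d)
l(c) = -7 - 21*c**2/2 (l(c) = -7 + (-21*c**2)/2 = -7 - 21*c**2/2)
l(-10)*(-599 - 6*(-1 + E(2))) = (-7 - 21/2*(-10)**2)*(-599 - 6*(-1 + 7*2)) = (-7 - 21/2*100)*(-599 - 6*(-1 + 14)) = (-7 - 1050)*(-599 - 6*13) = -1057*(-599 - 78) = -1057*(-677) = 715589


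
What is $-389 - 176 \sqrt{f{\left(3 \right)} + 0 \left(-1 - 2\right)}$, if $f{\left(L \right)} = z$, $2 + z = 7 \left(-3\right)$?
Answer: $-389 - 176 i \sqrt{23} \approx -389.0 - 844.07 i$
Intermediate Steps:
$z = -23$ ($z = -2 + 7 \left(-3\right) = -2 - 21 = -23$)
$f{\left(L \right)} = -23$
$-389 - 176 \sqrt{f{\left(3 \right)} + 0 \left(-1 - 2\right)} = -389 - 176 \sqrt{-23 + 0 \left(-1 - 2\right)} = -389 - 176 \sqrt{-23 + 0 \left(-3\right)} = -389 - 176 \sqrt{-23 + 0} = -389 - 176 \sqrt{-23} = -389 - 176 i \sqrt{23}$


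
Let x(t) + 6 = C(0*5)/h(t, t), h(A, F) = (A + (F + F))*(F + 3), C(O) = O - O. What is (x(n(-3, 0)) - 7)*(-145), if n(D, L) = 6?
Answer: 1885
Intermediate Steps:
C(O) = 0
h(A, F) = (3 + F)*(A + 2*F) (h(A, F) = (A + 2*F)*(3 + F) = (3 + F)*(A + 2*F))
x(t) = -6 (x(t) = -6 + 0/(2*t² + 3*t + 6*t + t*t) = -6 + 0/(2*t² + 3*t + 6*t + t²) = -6 + 0/(3*t² + 9*t) = -6 + 0 = -6)
(x(n(-3, 0)) - 7)*(-145) = (-6 - 7)*(-145) = -13*(-145) = 1885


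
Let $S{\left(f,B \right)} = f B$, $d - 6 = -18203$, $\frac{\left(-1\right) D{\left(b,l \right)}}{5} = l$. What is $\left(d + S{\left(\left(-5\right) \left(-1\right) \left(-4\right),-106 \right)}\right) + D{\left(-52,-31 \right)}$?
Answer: $-15922$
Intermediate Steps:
$D{\left(b,l \right)} = - 5 l$
$d = -18197$ ($d = 6 - 18203 = -18197$)
$S{\left(f,B \right)} = B f$
$\left(d + S{\left(\left(-5\right) \left(-1\right) \left(-4\right),-106 \right)}\right) + D{\left(-52,-31 \right)} = \left(-18197 - 106 \left(-5\right) \left(-1\right) \left(-4\right)\right) - -155 = \left(-18197 - 106 \cdot 5 \left(-4\right)\right) + 155 = \left(-18197 - -2120\right) + 155 = \left(-18197 + 2120\right) + 155 = -16077 + 155 = -15922$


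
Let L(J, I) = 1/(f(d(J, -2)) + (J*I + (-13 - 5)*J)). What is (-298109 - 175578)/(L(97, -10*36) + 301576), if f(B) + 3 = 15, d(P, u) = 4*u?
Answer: -17362523298/11053966703 ≈ -1.5707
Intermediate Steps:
f(B) = 12 (f(B) = -3 + 15 = 12)
L(J, I) = 1/(12 - 18*J + I*J) (L(J, I) = 1/(12 + (J*I + (-13 - 5)*J)) = 1/(12 + (I*J - 18*J)) = 1/(12 + (-18*J + I*J)) = 1/(12 - 18*J + I*J))
(-298109 - 175578)/(L(97, -10*36) + 301576) = (-298109 - 175578)/(1/(12 - 18*97 - 10*36*97) + 301576) = -473687/(1/(12 - 1746 - 360*97) + 301576) = -473687/(1/(12 - 1746 - 34920) + 301576) = -473687/(1/(-36654) + 301576) = -473687/(-1/36654 + 301576) = -473687/11053966703/36654 = -473687*36654/11053966703 = -17362523298/11053966703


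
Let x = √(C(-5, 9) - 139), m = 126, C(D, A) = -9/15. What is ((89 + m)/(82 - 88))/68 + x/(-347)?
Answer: -215/408 - I*√3490/1735 ≈ -0.52696 - 0.03405*I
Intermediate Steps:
C(D, A) = -⅗ (C(D, A) = -9*1/15 = -⅗)
x = I*√3490/5 (x = √(-⅗ - 139) = √(-698/5) = I*√3490/5 ≈ 11.815*I)
((89 + m)/(82 - 88))/68 + x/(-347) = ((89 + 126)/(82 - 88))/68 + (I*√3490/5)/(-347) = (215/(-6))*(1/68) + (I*√3490/5)*(-1/347) = (215*(-⅙))*(1/68) - I*√3490/1735 = -215/6*1/68 - I*√3490/1735 = -215/408 - I*√3490/1735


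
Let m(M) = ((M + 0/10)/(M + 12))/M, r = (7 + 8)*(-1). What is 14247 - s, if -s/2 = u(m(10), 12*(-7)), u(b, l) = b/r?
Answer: 2350754/165 ≈ 14247.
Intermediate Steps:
r = -15 (r = 15*(-1) = -15)
m(M) = 1/(12 + M) (m(M) = ((M + 0*(1/10))/(12 + M))/M = ((M + 0)/(12 + M))/M = (M/(12 + M))/M = 1/(12 + M))
u(b, l) = -b/15 (u(b, l) = b/(-15) = b*(-1/15) = -b/15)
s = 1/165 (s = -(-2)/(15*(12 + 10)) = -(-2)/(15*22) = -2*(-1/330) = 1/165 ≈ 0.0060606)
14247 - s = 14247 - 1*1/165 = 14247 - 1/165 = 2350754/165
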